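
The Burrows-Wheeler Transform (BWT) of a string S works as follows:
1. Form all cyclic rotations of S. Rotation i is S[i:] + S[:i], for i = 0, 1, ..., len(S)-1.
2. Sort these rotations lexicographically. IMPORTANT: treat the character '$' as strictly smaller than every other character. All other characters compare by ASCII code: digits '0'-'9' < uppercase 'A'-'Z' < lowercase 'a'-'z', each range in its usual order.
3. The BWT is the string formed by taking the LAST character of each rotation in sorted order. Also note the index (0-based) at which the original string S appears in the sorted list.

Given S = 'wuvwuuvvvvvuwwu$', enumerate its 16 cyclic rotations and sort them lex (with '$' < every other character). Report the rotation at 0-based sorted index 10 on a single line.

Answer: vvvvvuwwu$wuvwuu

Derivation:
All 16 rotations (rotation i = S[i:]+S[:i]):
  rot[0] = wuvwuuvvvvvuwwu$
  rot[1] = uvwuuvvvvvuwwu$w
  rot[2] = vwuuvvvvvuwwu$wu
  rot[3] = wuuvvvvvuwwu$wuv
  rot[4] = uuvvvvvuwwu$wuvw
  rot[5] = uvvvvvuwwu$wuvwu
  rot[6] = vvvvvuwwu$wuvwuu
  rot[7] = vvvvuwwu$wuvwuuv
  rot[8] = vvvuwwu$wuvwuuvv
  rot[9] = vvuwwu$wuvwuuvvv
  rot[10] = vuwwu$wuvwuuvvvv
  rot[11] = uwwu$wuvwuuvvvvv
  rot[12] = wwu$wuvwuuvvvvvu
  rot[13] = wu$wuvwuuvvvvvuw
  rot[14] = u$wuvwuuvvvvvuww
  rot[15] = $wuvwuuvvvvvuwwu
Sorted (with $ < everything):
  sorted[0] = $wuvwuuvvvvvuwwu
  sorted[1] = u$wuvwuuvvvvvuww
  sorted[2] = uuvvvvvuwwu$wuvw
  sorted[3] = uvvvvvuwwu$wuvwu
  sorted[4] = uvwuuvvvvvuwwu$w
  sorted[5] = uwwu$wuvwuuvvvvv
  sorted[6] = vuwwu$wuvwuuvvvv
  sorted[7] = vvuwwu$wuvwuuvvv
  sorted[8] = vvvuwwu$wuvwuuvv
  sorted[9] = vvvvuwwu$wuvwuuv
  sorted[10] = vvvvvuwwu$wuvwuu
  sorted[11] = vwuuvvvvvuwwu$wu
  sorted[12] = wu$wuvwuuvvvvvuw
  sorted[13] = wuuvvvvvuwwu$wuv
  sorted[14] = wuvwuuvvvvvuwwu$
  sorted[15] = wwu$wuvwuuvvvvvu
sorted[10] = vvvvvuwwu$wuvwuu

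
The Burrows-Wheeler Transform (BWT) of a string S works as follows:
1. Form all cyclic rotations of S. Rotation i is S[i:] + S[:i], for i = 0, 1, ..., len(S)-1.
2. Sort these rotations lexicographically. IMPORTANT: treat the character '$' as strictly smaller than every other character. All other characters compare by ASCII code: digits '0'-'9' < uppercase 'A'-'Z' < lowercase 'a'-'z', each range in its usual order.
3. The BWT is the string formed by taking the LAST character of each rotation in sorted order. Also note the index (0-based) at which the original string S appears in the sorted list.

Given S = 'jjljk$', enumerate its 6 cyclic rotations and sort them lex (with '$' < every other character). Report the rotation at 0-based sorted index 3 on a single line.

Answer: jljk$j

Derivation:
All 6 rotations (rotation i = S[i:]+S[:i]):
  rot[0] = jjljk$
  rot[1] = jljk$j
  rot[2] = ljk$jj
  rot[3] = jk$jjl
  rot[4] = k$jjlj
  rot[5] = $jjljk
Sorted (with $ < everything):
  sorted[0] = $jjljk
  sorted[1] = jjljk$
  sorted[2] = jk$jjl
  sorted[3] = jljk$j
  sorted[4] = k$jjlj
  sorted[5] = ljk$jj
sorted[3] = jljk$j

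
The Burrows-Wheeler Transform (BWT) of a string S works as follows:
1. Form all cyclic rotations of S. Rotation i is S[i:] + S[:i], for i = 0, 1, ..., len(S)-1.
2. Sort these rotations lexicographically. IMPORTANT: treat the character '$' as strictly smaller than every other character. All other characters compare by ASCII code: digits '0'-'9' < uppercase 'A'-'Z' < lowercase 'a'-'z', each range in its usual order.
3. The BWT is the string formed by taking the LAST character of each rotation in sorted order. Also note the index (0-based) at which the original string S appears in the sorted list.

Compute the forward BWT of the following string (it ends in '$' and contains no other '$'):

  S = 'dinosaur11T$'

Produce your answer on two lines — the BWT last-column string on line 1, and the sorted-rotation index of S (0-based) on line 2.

Answer: Tr11s$dinuoa
5

Derivation:
All 12 rotations (rotation i = S[i:]+S[:i]):
  rot[0] = dinosaur11T$
  rot[1] = inosaur11T$d
  rot[2] = nosaur11T$di
  rot[3] = osaur11T$din
  rot[4] = saur11T$dino
  rot[5] = aur11T$dinos
  rot[6] = ur11T$dinosa
  rot[7] = r11T$dinosau
  rot[8] = 11T$dinosaur
  rot[9] = 1T$dinosaur1
  rot[10] = T$dinosaur11
  rot[11] = $dinosaur11T
Sorted (with $ < everything):
  sorted[0] = $dinosaur11T  (last char: 'T')
  sorted[1] = 11T$dinosaur  (last char: 'r')
  sorted[2] = 1T$dinosaur1  (last char: '1')
  sorted[3] = T$dinosaur11  (last char: '1')
  sorted[4] = aur11T$dinos  (last char: 's')
  sorted[5] = dinosaur11T$  (last char: '$')
  sorted[6] = inosaur11T$d  (last char: 'd')
  sorted[7] = nosaur11T$di  (last char: 'i')
  sorted[8] = osaur11T$din  (last char: 'n')
  sorted[9] = r11T$dinosau  (last char: 'u')
  sorted[10] = saur11T$dino  (last char: 'o')
  sorted[11] = ur11T$dinosa  (last char: 'a')
Last column: Tr11s$dinuoa
Original string S is at sorted index 5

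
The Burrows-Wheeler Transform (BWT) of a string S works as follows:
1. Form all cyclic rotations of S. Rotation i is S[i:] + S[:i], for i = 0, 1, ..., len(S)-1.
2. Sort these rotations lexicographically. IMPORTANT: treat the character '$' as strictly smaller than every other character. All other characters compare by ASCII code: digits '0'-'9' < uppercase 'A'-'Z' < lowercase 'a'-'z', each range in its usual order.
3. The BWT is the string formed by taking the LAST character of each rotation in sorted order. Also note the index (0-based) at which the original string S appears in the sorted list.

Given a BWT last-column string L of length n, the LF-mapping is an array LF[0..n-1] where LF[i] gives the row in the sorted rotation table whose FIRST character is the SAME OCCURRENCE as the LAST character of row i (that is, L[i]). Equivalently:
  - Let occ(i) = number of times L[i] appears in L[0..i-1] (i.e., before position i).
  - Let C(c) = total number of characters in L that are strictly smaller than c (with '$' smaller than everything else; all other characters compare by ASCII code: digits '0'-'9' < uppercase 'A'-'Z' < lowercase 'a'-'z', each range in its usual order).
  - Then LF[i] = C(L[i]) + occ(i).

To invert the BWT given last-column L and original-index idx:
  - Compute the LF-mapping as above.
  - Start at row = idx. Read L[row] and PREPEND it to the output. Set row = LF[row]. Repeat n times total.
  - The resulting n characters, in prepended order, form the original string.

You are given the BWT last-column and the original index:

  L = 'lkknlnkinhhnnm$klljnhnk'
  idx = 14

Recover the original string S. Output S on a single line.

Answer: lnjnkkhkmlnhnlikhknnnl$

Derivation:
LF mapping: 11 6 7 16 12 17 8 4 18 1 2 19 20 15 0 9 13 14 5 21 3 22 10
Walk LF starting at row 14, prepending L[row]:
  step 1: row=14, L[14]='$', prepend. Next row=LF[14]=0
  step 2: row=0, L[0]='l', prepend. Next row=LF[0]=11
  step 3: row=11, L[11]='n', prepend. Next row=LF[11]=19
  step 4: row=19, L[19]='n', prepend. Next row=LF[19]=21
  step 5: row=21, L[21]='n', prepend. Next row=LF[21]=22
  step 6: row=22, L[22]='k', prepend. Next row=LF[22]=10
  step 7: row=10, L[10]='h', prepend. Next row=LF[10]=2
  step 8: row=2, L[2]='k', prepend. Next row=LF[2]=7
  step 9: row=7, L[7]='i', prepend. Next row=LF[7]=4
  step 10: row=4, L[4]='l', prepend. Next row=LF[4]=12
  step 11: row=12, L[12]='n', prepend. Next row=LF[12]=20
  step 12: row=20, L[20]='h', prepend. Next row=LF[20]=3
  step 13: row=3, L[3]='n', prepend. Next row=LF[3]=16
  step 14: row=16, L[16]='l', prepend. Next row=LF[16]=13
  step 15: row=13, L[13]='m', prepend. Next row=LF[13]=15
  step 16: row=15, L[15]='k', prepend. Next row=LF[15]=9
  step 17: row=9, L[9]='h', prepend. Next row=LF[9]=1
  step 18: row=1, L[1]='k', prepend. Next row=LF[1]=6
  step 19: row=6, L[6]='k', prepend. Next row=LF[6]=8
  step 20: row=8, L[8]='n', prepend. Next row=LF[8]=18
  step 21: row=18, L[18]='j', prepend. Next row=LF[18]=5
  step 22: row=5, L[5]='n', prepend. Next row=LF[5]=17
  step 23: row=17, L[17]='l', prepend. Next row=LF[17]=14
Reversed output: lnjnkkhkmlnhnlikhknnnl$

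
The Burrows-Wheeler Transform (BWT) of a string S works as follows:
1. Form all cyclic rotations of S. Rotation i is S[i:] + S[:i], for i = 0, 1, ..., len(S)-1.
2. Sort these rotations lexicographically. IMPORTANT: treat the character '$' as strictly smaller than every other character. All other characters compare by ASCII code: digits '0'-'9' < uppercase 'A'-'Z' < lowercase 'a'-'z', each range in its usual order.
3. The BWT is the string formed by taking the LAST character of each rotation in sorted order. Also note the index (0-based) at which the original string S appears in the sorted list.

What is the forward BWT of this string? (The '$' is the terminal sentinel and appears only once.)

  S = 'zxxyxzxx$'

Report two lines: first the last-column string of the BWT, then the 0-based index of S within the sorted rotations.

Answer: xxzzxyxx$
8

Derivation:
All 9 rotations (rotation i = S[i:]+S[:i]):
  rot[0] = zxxyxzxx$
  rot[1] = xxyxzxx$z
  rot[2] = xyxzxx$zx
  rot[3] = yxzxx$zxx
  rot[4] = xzxx$zxxy
  rot[5] = zxx$zxxyx
  rot[6] = xx$zxxyxz
  rot[7] = x$zxxyxzx
  rot[8] = $zxxyxzxx
Sorted (with $ < everything):
  sorted[0] = $zxxyxzxx  (last char: 'x')
  sorted[1] = x$zxxyxzx  (last char: 'x')
  sorted[2] = xx$zxxyxz  (last char: 'z')
  sorted[3] = xxyxzxx$z  (last char: 'z')
  sorted[4] = xyxzxx$zx  (last char: 'x')
  sorted[5] = xzxx$zxxy  (last char: 'y')
  sorted[6] = yxzxx$zxx  (last char: 'x')
  sorted[7] = zxx$zxxyx  (last char: 'x')
  sorted[8] = zxxyxzxx$  (last char: '$')
Last column: xxzzxyxx$
Original string S is at sorted index 8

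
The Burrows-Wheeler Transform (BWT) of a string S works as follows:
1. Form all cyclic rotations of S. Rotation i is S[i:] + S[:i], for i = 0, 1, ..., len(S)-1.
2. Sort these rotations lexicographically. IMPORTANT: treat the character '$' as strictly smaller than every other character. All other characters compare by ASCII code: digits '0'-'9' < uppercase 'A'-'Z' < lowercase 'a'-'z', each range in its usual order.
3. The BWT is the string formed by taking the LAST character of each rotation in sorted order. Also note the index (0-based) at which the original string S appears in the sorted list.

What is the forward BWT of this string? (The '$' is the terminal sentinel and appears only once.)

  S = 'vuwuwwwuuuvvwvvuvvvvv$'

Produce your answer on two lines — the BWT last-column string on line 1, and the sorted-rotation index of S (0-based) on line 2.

Answer: vwuvuvwvv$vwvvuuvwuvwu
9

Derivation:
All 22 rotations (rotation i = S[i:]+S[:i]):
  rot[0] = vuwuwwwuuuvvwvvuvvvvv$
  rot[1] = uwuwwwuuuvvwvvuvvvvv$v
  rot[2] = wuwwwuuuvvwvvuvvvvv$vu
  rot[3] = uwwwuuuvvwvvuvvvvv$vuw
  rot[4] = wwwuuuvvwvvuvvvvv$vuwu
  rot[5] = wwuuuvvwvvuvvvvv$vuwuw
  rot[6] = wuuuvvwvvuvvvvv$vuwuww
  rot[7] = uuuvvwvvuvvvvv$vuwuwww
  rot[8] = uuvvwvvuvvvvv$vuwuwwwu
  rot[9] = uvvwvvuvvvvv$vuwuwwwuu
  rot[10] = vvwvvuvvvvv$vuwuwwwuuu
  rot[11] = vwvvuvvvvv$vuwuwwwuuuv
  rot[12] = wvvuvvvvv$vuwuwwwuuuvv
  rot[13] = vvuvvvvv$vuwuwwwuuuvvw
  rot[14] = vuvvvvv$vuwuwwwuuuvvwv
  rot[15] = uvvvvv$vuwuwwwuuuvvwvv
  rot[16] = vvvvv$vuwuwwwuuuvvwvvu
  rot[17] = vvvv$vuwuwwwuuuvvwvvuv
  rot[18] = vvv$vuwuwwwuuuvvwvvuvv
  rot[19] = vv$vuwuwwwuuuvvwvvuvvv
  rot[20] = v$vuwuwwwuuuvvwvvuvvvv
  rot[21] = $vuwuwwwuuuvvwvvuvvvvv
Sorted (with $ < everything):
  sorted[0] = $vuwuwwwuuuvvwvvuvvvvv  (last char: 'v')
  sorted[1] = uuuvvwvvuvvvvv$vuwuwww  (last char: 'w')
  sorted[2] = uuvvwvvuvvvvv$vuwuwwwu  (last char: 'u')
  sorted[3] = uvvvvv$vuwuwwwuuuvvwvv  (last char: 'v')
  sorted[4] = uvvwvvuvvvvv$vuwuwwwuu  (last char: 'u')
  sorted[5] = uwuwwwuuuvvwvvuvvvvv$v  (last char: 'v')
  sorted[6] = uwwwuuuvvwvvuvvvvv$vuw  (last char: 'w')
  sorted[7] = v$vuwuwwwuuuvvwvvuvvvv  (last char: 'v')
  sorted[8] = vuvvvvv$vuwuwwwuuuvvwv  (last char: 'v')
  sorted[9] = vuwuwwwuuuvvwvvuvvvvv$  (last char: '$')
  sorted[10] = vv$vuwuwwwuuuvvwvvuvvv  (last char: 'v')
  sorted[11] = vvuvvvvv$vuwuwwwuuuvvw  (last char: 'w')
  sorted[12] = vvv$vuwuwwwuuuvvwvvuvv  (last char: 'v')
  sorted[13] = vvvv$vuwuwwwuuuvvwvvuv  (last char: 'v')
  sorted[14] = vvvvv$vuwuwwwuuuvvwvvu  (last char: 'u')
  sorted[15] = vvwvvuvvvvv$vuwuwwwuuu  (last char: 'u')
  sorted[16] = vwvvuvvvvv$vuwuwwwuuuv  (last char: 'v')
  sorted[17] = wuuuvvwvvuvvvvv$vuwuww  (last char: 'w')
  sorted[18] = wuwwwuuuvvwvvuvvvvv$vu  (last char: 'u')
  sorted[19] = wvvuvvvvv$vuwuwwwuuuvv  (last char: 'v')
  sorted[20] = wwuuuvvwvvuvvvvv$vuwuw  (last char: 'w')
  sorted[21] = wwwuuuvvwvvuvvvvv$vuwu  (last char: 'u')
Last column: vwuvuvwvv$vwvvuuvwuvwu
Original string S is at sorted index 9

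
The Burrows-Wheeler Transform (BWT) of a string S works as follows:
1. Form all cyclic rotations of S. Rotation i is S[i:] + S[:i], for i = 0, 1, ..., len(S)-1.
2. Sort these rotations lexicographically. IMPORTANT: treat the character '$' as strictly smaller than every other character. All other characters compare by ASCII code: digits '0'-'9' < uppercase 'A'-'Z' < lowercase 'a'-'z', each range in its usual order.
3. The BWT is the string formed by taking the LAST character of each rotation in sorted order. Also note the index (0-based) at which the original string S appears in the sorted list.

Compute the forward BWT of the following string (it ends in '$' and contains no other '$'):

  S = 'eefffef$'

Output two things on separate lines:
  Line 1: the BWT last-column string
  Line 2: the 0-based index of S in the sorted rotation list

All 8 rotations (rotation i = S[i:]+S[:i]):
  rot[0] = eefffef$
  rot[1] = efffef$e
  rot[2] = fffef$ee
  rot[3] = ffef$eef
  rot[4] = fef$eeff
  rot[5] = ef$eefff
  rot[6] = f$eefffe
  rot[7] = $eefffef
Sorted (with $ < everything):
  sorted[0] = $eefffef  (last char: 'f')
  sorted[1] = eefffef$  (last char: '$')
  sorted[2] = ef$eefff  (last char: 'f')
  sorted[3] = efffef$e  (last char: 'e')
  sorted[4] = f$eefffe  (last char: 'e')
  sorted[5] = fef$eeff  (last char: 'f')
  sorted[6] = ffef$eef  (last char: 'f')
  sorted[7] = fffef$ee  (last char: 'e')
Last column: f$feeffe
Original string S is at sorted index 1

Answer: f$feeffe
1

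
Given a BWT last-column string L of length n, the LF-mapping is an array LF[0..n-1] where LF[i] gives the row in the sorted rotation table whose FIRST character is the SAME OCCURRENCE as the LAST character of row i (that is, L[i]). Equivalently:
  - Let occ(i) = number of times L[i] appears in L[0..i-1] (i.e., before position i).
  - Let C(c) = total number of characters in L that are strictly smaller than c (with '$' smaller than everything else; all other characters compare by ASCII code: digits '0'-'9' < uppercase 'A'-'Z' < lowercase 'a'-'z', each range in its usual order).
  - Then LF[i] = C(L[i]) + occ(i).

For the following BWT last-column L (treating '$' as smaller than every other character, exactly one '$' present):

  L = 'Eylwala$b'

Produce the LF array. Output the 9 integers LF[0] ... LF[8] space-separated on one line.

Answer: 1 8 5 7 2 6 3 0 4

Derivation:
Char counts: '$':1, 'E':1, 'a':2, 'b':1, 'l':2, 'w':1, 'y':1
C (first-col start): C('$')=0, C('E')=1, C('a')=2, C('b')=4, C('l')=5, C('w')=7, C('y')=8
L[0]='E': occ=0, LF[0]=C('E')+0=1+0=1
L[1]='y': occ=0, LF[1]=C('y')+0=8+0=8
L[2]='l': occ=0, LF[2]=C('l')+0=5+0=5
L[3]='w': occ=0, LF[3]=C('w')+0=7+0=7
L[4]='a': occ=0, LF[4]=C('a')+0=2+0=2
L[5]='l': occ=1, LF[5]=C('l')+1=5+1=6
L[6]='a': occ=1, LF[6]=C('a')+1=2+1=3
L[7]='$': occ=0, LF[7]=C('$')+0=0+0=0
L[8]='b': occ=0, LF[8]=C('b')+0=4+0=4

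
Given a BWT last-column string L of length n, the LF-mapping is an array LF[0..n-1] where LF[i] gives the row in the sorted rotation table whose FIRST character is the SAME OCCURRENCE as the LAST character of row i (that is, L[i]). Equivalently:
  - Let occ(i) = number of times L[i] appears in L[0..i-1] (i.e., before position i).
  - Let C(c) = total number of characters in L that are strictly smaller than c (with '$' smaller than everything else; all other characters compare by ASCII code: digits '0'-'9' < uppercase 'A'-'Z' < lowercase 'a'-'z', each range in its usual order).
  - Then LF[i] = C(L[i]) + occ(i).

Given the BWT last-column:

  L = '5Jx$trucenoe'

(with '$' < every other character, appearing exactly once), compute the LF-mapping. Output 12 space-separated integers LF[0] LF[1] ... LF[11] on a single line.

Answer: 1 2 11 0 9 8 10 3 4 6 7 5

Derivation:
Char counts: '$':1, '5':1, 'J':1, 'c':1, 'e':2, 'n':1, 'o':1, 'r':1, 't':1, 'u':1, 'x':1
C (first-col start): C('$')=0, C('5')=1, C('J')=2, C('c')=3, C('e')=4, C('n')=6, C('o')=7, C('r')=8, C('t')=9, C('u')=10, C('x')=11
L[0]='5': occ=0, LF[0]=C('5')+0=1+0=1
L[1]='J': occ=0, LF[1]=C('J')+0=2+0=2
L[2]='x': occ=0, LF[2]=C('x')+0=11+0=11
L[3]='$': occ=0, LF[3]=C('$')+0=0+0=0
L[4]='t': occ=0, LF[4]=C('t')+0=9+0=9
L[5]='r': occ=0, LF[5]=C('r')+0=8+0=8
L[6]='u': occ=0, LF[6]=C('u')+0=10+0=10
L[7]='c': occ=0, LF[7]=C('c')+0=3+0=3
L[8]='e': occ=0, LF[8]=C('e')+0=4+0=4
L[9]='n': occ=0, LF[9]=C('n')+0=6+0=6
L[10]='o': occ=0, LF[10]=C('o')+0=7+0=7
L[11]='e': occ=1, LF[11]=C('e')+1=4+1=5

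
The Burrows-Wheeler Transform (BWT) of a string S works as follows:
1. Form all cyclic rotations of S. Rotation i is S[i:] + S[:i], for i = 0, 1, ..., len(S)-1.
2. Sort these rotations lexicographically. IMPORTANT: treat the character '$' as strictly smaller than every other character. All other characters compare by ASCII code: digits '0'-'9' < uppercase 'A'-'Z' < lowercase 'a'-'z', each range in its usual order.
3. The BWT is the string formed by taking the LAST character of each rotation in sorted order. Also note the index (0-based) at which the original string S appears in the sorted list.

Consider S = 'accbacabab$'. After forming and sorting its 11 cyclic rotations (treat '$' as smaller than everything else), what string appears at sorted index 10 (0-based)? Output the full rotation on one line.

Answer: ccbacabab$a

Derivation:
All 11 rotations (rotation i = S[i:]+S[:i]):
  rot[0] = accbacabab$
  rot[1] = ccbacabab$a
  rot[2] = cbacabab$ac
  rot[3] = bacabab$acc
  rot[4] = acabab$accb
  rot[5] = cabab$accba
  rot[6] = abab$accbac
  rot[7] = bab$accbaca
  rot[8] = ab$accbacab
  rot[9] = b$accbacaba
  rot[10] = $accbacabab
Sorted (with $ < everything):
  sorted[0] = $accbacabab
  sorted[1] = ab$accbacab
  sorted[2] = abab$accbac
  sorted[3] = acabab$accb
  sorted[4] = accbacabab$
  sorted[5] = b$accbacaba
  sorted[6] = bab$accbaca
  sorted[7] = bacabab$acc
  sorted[8] = cabab$accba
  sorted[9] = cbacabab$ac
  sorted[10] = ccbacabab$a
sorted[10] = ccbacabab$a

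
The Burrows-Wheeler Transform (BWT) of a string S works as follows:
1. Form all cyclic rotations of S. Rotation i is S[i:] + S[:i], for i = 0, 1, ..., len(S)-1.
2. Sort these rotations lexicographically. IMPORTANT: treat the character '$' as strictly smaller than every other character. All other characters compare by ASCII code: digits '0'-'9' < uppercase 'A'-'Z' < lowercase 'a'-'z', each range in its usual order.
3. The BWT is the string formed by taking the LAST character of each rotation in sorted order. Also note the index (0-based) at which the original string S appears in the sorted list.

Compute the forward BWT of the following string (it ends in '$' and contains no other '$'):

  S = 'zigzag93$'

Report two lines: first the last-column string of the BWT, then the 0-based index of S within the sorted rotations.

All 9 rotations (rotation i = S[i:]+S[:i]):
  rot[0] = zigzag93$
  rot[1] = igzag93$z
  rot[2] = gzag93$zi
  rot[3] = zag93$zig
  rot[4] = ag93$zigz
  rot[5] = g93$zigza
  rot[6] = 93$zigzag
  rot[7] = 3$zigzag9
  rot[8] = $zigzag93
Sorted (with $ < everything):
  sorted[0] = $zigzag93  (last char: '3')
  sorted[1] = 3$zigzag9  (last char: '9')
  sorted[2] = 93$zigzag  (last char: 'g')
  sorted[3] = ag93$zigz  (last char: 'z')
  sorted[4] = g93$zigza  (last char: 'a')
  sorted[5] = gzag93$zi  (last char: 'i')
  sorted[6] = igzag93$z  (last char: 'z')
  sorted[7] = zag93$zig  (last char: 'g')
  sorted[8] = zigzag93$  (last char: '$')
Last column: 39gzaizg$
Original string S is at sorted index 8

Answer: 39gzaizg$
8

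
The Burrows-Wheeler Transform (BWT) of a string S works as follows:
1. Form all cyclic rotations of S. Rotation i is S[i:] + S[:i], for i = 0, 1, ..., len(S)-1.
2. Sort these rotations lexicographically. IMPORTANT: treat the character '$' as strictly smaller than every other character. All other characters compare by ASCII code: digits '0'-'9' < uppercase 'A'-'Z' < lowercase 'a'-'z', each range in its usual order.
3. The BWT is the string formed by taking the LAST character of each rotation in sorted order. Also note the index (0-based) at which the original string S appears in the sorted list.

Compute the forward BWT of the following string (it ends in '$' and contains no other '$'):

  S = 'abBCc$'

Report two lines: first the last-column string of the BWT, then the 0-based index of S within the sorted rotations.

All 6 rotations (rotation i = S[i:]+S[:i]):
  rot[0] = abBCc$
  rot[1] = bBCc$a
  rot[2] = BCc$ab
  rot[3] = Cc$abB
  rot[4] = c$abBC
  rot[5] = $abBCc
Sorted (with $ < everything):
  sorted[0] = $abBCc  (last char: 'c')
  sorted[1] = BCc$ab  (last char: 'b')
  sorted[2] = Cc$abB  (last char: 'B')
  sorted[3] = abBCc$  (last char: '$')
  sorted[4] = bBCc$a  (last char: 'a')
  sorted[5] = c$abBC  (last char: 'C')
Last column: cbB$aC
Original string S is at sorted index 3

Answer: cbB$aC
3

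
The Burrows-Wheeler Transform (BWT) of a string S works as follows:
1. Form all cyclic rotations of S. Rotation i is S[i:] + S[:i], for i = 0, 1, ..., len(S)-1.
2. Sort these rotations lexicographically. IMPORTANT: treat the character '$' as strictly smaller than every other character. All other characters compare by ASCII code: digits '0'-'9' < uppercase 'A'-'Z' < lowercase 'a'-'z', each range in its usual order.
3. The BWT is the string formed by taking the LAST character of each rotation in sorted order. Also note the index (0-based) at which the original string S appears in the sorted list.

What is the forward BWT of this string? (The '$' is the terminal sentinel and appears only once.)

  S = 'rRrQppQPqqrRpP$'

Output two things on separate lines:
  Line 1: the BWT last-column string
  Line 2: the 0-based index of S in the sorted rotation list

All 15 rotations (rotation i = S[i:]+S[:i]):
  rot[0] = rRrQppQPqqrRpP$
  rot[1] = RrQppQPqqrRpP$r
  rot[2] = rQppQPqqrRpP$rR
  rot[3] = QppQPqqrRpP$rRr
  rot[4] = ppQPqqrRpP$rRrQ
  rot[5] = pQPqqrRpP$rRrQp
  rot[6] = QPqqrRpP$rRrQpp
  rot[7] = PqqrRpP$rRrQppQ
  rot[8] = qqrRpP$rRrQppQP
  rot[9] = qrRpP$rRrQppQPq
  rot[10] = rRpP$rRrQppQPqq
  rot[11] = RpP$rRrQppQPqqr
  rot[12] = pP$rRrQppQPqqrR
  rot[13] = P$rRrQppQPqqrRp
  rot[14] = $rRrQppQPqqrRpP
Sorted (with $ < everything):
  sorted[0] = $rRrQppQPqqrRpP  (last char: 'P')
  sorted[1] = P$rRrQppQPqqrRp  (last char: 'p')
  sorted[2] = PqqrRpP$rRrQppQ  (last char: 'Q')
  sorted[3] = QPqqrRpP$rRrQpp  (last char: 'p')
  sorted[4] = QppQPqqrRpP$rRr  (last char: 'r')
  sorted[5] = RpP$rRrQppQPqqr  (last char: 'r')
  sorted[6] = RrQppQPqqrRpP$r  (last char: 'r')
  sorted[7] = pP$rRrQppQPqqrR  (last char: 'R')
  sorted[8] = pQPqqrRpP$rRrQp  (last char: 'p')
  sorted[9] = ppQPqqrRpP$rRrQ  (last char: 'Q')
  sorted[10] = qqrRpP$rRrQppQP  (last char: 'P')
  sorted[11] = qrRpP$rRrQppQPq  (last char: 'q')
  sorted[12] = rQppQPqqrRpP$rR  (last char: 'R')
  sorted[13] = rRpP$rRrQppQPqq  (last char: 'q')
  sorted[14] = rRrQppQPqqrRpP$  (last char: '$')
Last column: PpQprrrRpQPqRq$
Original string S is at sorted index 14

Answer: PpQprrrRpQPqRq$
14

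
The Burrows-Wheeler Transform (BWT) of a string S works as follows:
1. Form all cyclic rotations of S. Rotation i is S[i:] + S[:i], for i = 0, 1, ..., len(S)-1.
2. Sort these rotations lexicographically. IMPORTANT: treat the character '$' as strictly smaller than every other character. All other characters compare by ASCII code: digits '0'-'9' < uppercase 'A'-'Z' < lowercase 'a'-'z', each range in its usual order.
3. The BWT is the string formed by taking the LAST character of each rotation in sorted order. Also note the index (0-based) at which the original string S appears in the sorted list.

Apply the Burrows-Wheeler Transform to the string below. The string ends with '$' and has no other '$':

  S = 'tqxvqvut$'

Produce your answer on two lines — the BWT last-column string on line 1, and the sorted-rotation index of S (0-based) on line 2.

All 9 rotations (rotation i = S[i:]+S[:i]):
  rot[0] = tqxvqvut$
  rot[1] = qxvqvut$t
  rot[2] = xvqvut$tq
  rot[3] = vqvut$tqx
  rot[4] = qvut$tqxv
  rot[5] = vut$tqxvq
  rot[6] = ut$tqxvqv
  rot[7] = t$tqxvqvu
  rot[8] = $tqxvqvut
Sorted (with $ < everything):
  sorted[0] = $tqxvqvut  (last char: 't')
  sorted[1] = qvut$tqxv  (last char: 'v')
  sorted[2] = qxvqvut$t  (last char: 't')
  sorted[3] = t$tqxvqvu  (last char: 'u')
  sorted[4] = tqxvqvut$  (last char: '$')
  sorted[5] = ut$tqxvqv  (last char: 'v')
  sorted[6] = vqvut$tqx  (last char: 'x')
  sorted[7] = vut$tqxvq  (last char: 'q')
  sorted[8] = xvqvut$tq  (last char: 'q')
Last column: tvtu$vxqq
Original string S is at sorted index 4

Answer: tvtu$vxqq
4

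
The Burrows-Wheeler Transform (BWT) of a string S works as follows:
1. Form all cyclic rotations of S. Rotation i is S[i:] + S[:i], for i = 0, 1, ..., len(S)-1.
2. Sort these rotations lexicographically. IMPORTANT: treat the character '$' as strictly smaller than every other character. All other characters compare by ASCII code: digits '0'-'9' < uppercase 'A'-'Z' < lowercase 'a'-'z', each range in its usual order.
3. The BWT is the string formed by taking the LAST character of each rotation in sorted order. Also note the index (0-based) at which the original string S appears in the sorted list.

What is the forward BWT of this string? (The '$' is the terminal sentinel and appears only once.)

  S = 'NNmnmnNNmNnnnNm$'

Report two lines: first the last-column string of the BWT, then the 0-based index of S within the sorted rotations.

All 16 rotations (rotation i = S[i:]+S[:i]):
  rot[0] = NNmnmnNNmNnnnNm$
  rot[1] = NmnmnNNmNnnnNm$N
  rot[2] = mnmnNNmNnnnNm$NN
  rot[3] = nmnNNmNnnnNm$NNm
  rot[4] = mnNNmNnnnNm$NNmn
  rot[5] = nNNmNnnnNm$NNmnm
  rot[6] = NNmNnnnNm$NNmnmn
  rot[7] = NmNnnnNm$NNmnmnN
  rot[8] = mNnnnNm$NNmnmnNN
  rot[9] = NnnnNm$NNmnmnNNm
  rot[10] = nnnNm$NNmnmnNNmN
  rot[11] = nnNm$NNmnmnNNmNn
  rot[12] = nNm$NNmnmnNNmNnn
  rot[13] = Nm$NNmnmnNNmNnnn
  rot[14] = m$NNmnmnNNmNnnnN
  rot[15] = $NNmnmnNNmNnnnNm
Sorted (with $ < everything):
  sorted[0] = $NNmnmnNNmNnnnNm  (last char: 'm')
  sorted[1] = NNmNnnnNm$NNmnmn  (last char: 'n')
  sorted[2] = NNmnmnNNmNnnnNm$  (last char: '$')
  sorted[3] = Nm$NNmnmnNNmNnnn  (last char: 'n')
  sorted[4] = NmNnnnNm$NNmnmnN  (last char: 'N')
  sorted[5] = NmnmnNNmNnnnNm$N  (last char: 'N')
  sorted[6] = NnnnNm$NNmnmnNNm  (last char: 'm')
  sorted[7] = m$NNmnmnNNmNnnnN  (last char: 'N')
  sorted[8] = mNnnnNm$NNmnmnNN  (last char: 'N')
  sorted[9] = mnNNmNnnnNm$NNmn  (last char: 'n')
  sorted[10] = mnmnNNmNnnnNm$NN  (last char: 'N')
  sorted[11] = nNNmNnnnNm$NNmnm  (last char: 'm')
  sorted[12] = nNm$NNmnmnNNmNnn  (last char: 'n')
  sorted[13] = nmnNNmNnnnNm$NNm  (last char: 'm')
  sorted[14] = nnNm$NNmnmnNNmNn  (last char: 'n')
  sorted[15] = nnnNm$NNmnmnNNmN  (last char: 'N')
Last column: mn$nNNmNNnNmnmnN
Original string S is at sorted index 2

Answer: mn$nNNmNNnNmnmnN
2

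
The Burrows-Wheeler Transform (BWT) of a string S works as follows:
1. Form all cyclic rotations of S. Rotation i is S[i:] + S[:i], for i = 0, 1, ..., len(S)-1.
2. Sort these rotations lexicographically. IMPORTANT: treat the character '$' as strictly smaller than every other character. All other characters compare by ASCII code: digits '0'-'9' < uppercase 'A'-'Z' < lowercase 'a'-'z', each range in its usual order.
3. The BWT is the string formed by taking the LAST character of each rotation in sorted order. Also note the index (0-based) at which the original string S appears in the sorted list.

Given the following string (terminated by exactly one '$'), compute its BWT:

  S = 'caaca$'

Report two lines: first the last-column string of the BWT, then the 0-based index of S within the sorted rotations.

Answer: accaa$
5

Derivation:
All 6 rotations (rotation i = S[i:]+S[:i]):
  rot[0] = caaca$
  rot[1] = aaca$c
  rot[2] = aca$ca
  rot[3] = ca$caa
  rot[4] = a$caac
  rot[5] = $caaca
Sorted (with $ < everything):
  sorted[0] = $caaca  (last char: 'a')
  sorted[1] = a$caac  (last char: 'c')
  sorted[2] = aaca$c  (last char: 'c')
  sorted[3] = aca$ca  (last char: 'a')
  sorted[4] = ca$caa  (last char: 'a')
  sorted[5] = caaca$  (last char: '$')
Last column: accaa$
Original string S is at sorted index 5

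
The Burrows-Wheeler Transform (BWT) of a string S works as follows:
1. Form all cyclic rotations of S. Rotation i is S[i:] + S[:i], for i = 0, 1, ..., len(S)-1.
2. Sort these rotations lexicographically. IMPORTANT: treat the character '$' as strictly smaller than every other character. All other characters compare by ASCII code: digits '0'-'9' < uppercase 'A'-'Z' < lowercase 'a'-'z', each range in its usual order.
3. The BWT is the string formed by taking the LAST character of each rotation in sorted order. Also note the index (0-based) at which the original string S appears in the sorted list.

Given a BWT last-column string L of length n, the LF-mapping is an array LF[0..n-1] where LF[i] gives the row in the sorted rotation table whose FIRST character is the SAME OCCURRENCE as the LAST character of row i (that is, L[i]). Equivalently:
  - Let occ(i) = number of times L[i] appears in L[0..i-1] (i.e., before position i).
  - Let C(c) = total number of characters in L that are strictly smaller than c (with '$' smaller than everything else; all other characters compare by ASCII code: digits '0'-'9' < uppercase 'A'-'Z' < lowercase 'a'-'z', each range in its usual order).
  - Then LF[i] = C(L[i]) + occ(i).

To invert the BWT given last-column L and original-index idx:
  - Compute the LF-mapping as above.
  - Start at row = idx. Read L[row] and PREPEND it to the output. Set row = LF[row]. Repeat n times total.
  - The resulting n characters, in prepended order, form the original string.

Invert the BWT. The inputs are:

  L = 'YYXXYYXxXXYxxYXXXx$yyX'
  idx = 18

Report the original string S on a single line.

Answer: xYXXxXYYXXyyxxYXXXXYY$

Derivation:
LF mapping: 10 11 1 2 12 13 3 16 4 5 14 17 18 15 6 7 8 19 0 20 21 9
Walk LF starting at row 18, prepending L[row]:
  step 1: row=18, L[18]='$', prepend. Next row=LF[18]=0
  step 2: row=0, L[0]='Y', prepend. Next row=LF[0]=10
  step 3: row=10, L[10]='Y', prepend. Next row=LF[10]=14
  step 4: row=14, L[14]='X', prepend. Next row=LF[14]=6
  step 5: row=6, L[6]='X', prepend. Next row=LF[6]=3
  step 6: row=3, L[3]='X', prepend. Next row=LF[3]=2
  step 7: row=2, L[2]='X', prepend. Next row=LF[2]=1
  step 8: row=1, L[1]='Y', prepend. Next row=LF[1]=11
  step 9: row=11, L[11]='x', prepend. Next row=LF[11]=17
  step 10: row=17, L[17]='x', prepend. Next row=LF[17]=19
  step 11: row=19, L[19]='y', prepend. Next row=LF[19]=20
  step 12: row=20, L[20]='y', prepend. Next row=LF[20]=21
  step 13: row=21, L[21]='X', prepend. Next row=LF[21]=9
  step 14: row=9, L[9]='X', prepend. Next row=LF[9]=5
  step 15: row=5, L[5]='Y', prepend. Next row=LF[5]=13
  step 16: row=13, L[13]='Y', prepend. Next row=LF[13]=15
  step 17: row=15, L[15]='X', prepend. Next row=LF[15]=7
  step 18: row=7, L[7]='x', prepend. Next row=LF[7]=16
  step 19: row=16, L[16]='X', prepend. Next row=LF[16]=8
  step 20: row=8, L[8]='X', prepend. Next row=LF[8]=4
  step 21: row=4, L[4]='Y', prepend. Next row=LF[4]=12
  step 22: row=12, L[12]='x', prepend. Next row=LF[12]=18
Reversed output: xYXXxXYYXXyyxxYXXXXYY$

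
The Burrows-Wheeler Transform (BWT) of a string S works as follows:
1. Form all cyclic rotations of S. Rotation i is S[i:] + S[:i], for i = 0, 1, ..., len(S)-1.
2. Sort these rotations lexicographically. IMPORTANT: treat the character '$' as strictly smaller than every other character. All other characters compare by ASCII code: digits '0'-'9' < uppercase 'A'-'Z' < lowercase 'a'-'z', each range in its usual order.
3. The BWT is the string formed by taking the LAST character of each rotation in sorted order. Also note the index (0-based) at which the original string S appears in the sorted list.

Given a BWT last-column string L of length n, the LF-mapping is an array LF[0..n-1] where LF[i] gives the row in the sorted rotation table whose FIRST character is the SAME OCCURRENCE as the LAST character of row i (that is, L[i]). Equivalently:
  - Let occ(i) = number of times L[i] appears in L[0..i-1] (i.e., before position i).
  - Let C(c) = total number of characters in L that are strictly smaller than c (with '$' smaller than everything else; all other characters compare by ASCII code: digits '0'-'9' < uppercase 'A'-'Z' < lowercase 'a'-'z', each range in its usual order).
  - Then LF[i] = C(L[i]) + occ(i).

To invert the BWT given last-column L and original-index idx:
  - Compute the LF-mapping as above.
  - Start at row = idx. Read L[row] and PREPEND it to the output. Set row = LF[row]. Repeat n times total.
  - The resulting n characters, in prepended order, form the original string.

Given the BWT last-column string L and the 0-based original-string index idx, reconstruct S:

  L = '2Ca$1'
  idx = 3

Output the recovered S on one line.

Answer: C1a2$

Derivation:
LF mapping: 2 3 4 0 1
Walk LF starting at row 3, prepending L[row]:
  step 1: row=3, L[3]='$', prepend. Next row=LF[3]=0
  step 2: row=0, L[0]='2', prepend. Next row=LF[0]=2
  step 3: row=2, L[2]='a', prepend. Next row=LF[2]=4
  step 4: row=4, L[4]='1', prepend. Next row=LF[4]=1
  step 5: row=1, L[1]='C', prepend. Next row=LF[1]=3
Reversed output: C1a2$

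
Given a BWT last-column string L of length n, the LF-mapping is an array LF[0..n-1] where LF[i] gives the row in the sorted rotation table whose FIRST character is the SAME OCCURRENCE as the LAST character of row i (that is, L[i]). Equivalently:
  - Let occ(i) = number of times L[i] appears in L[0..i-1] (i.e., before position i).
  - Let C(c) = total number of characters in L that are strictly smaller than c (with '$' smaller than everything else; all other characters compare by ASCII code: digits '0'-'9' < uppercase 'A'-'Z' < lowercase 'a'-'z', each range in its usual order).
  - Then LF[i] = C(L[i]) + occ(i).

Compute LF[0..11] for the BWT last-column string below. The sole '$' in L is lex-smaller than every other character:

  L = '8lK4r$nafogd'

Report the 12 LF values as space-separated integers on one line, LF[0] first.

Answer: 2 8 3 1 11 0 9 4 6 10 7 5

Derivation:
Char counts: '$':1, '4':1, '8':1, 'K':1, 'a':1, 'd':1, 'f':1, 'g':1, 'l':1, 'n':1, 'o':1, 'r':1
C (first-col start): C('$')=0, C('4')=1, C('8')=2, C('K')=3, C('a')=4, C('d')=5, C('f')=6, C('g')=7, C('l')=8, C('n')=9, C('o')=10, C('r')=11
L[0]='8': occ=0, LF[0]=C('8')+0=2+0=2
L[1]='l': occ=0, LF[1]=C('l')+0=8+0=8
L[2]='K': occ=0, LF[2]=C('K')+0=3+0=3
L[3]='4': occ=0, LF[3]=C('4')+0=1+0=1
L[4]='r': occ=0, LF[4]=C('r')+0=11+0=11
L[5]='$': occ=0, LF[5]=C('$')+0=0+0=0
L[6]='n': occ=0, LF[6]=C('n')+0=9+0=9
L[7]='a': occ=0, LF[7]=C('a')+0=4+0=4
L[8]='f': occ=0, LF[8]=C('f')+0=6+0=6
L[9]='o': occ=0, LF[9]=C('o')+0=10+0=10
L[10]='g': occ=0, LF[10]=C('g')+0=7+0=7
L[11]='d': occ=0, LF[11]=C('d')+0=5+0=5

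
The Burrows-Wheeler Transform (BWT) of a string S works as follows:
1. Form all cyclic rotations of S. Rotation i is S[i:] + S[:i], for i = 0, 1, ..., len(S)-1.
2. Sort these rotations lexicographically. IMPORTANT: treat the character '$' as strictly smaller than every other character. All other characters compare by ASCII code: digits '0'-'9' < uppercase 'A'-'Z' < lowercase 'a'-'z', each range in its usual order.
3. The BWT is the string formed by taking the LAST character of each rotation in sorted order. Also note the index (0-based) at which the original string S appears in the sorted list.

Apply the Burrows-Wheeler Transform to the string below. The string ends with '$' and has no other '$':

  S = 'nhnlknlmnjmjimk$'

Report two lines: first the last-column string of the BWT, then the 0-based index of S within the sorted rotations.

All 16 rotations (rotation i = S[i:]+S[:i]):
  rot[0] = nhnlknlmnjmjimk$
  rot[1] = hnlknlmnjmjimk$n
  rot[2] = nlknlmnjmjimk$nh
  rot[3] = lknlmnjmjimk$nhn
  rot[4] = knlmnjmjimk$nhnl
  rot[5] = nlmnjmjimk$nhnlk
  rot[6] = lmnjmjimk$nhnlkn
  rot[7] = mnjmjimk$nhnlknl
  rot[8] = njmjimk$nhnlknlm
  rot[9] = jmjimk$nhnlknlmn
  rot[10] = mjimk$nhnlknlmnj
  rot[11] = jimk$nhnlknlmnjm
  rot[12] = imk$nhnlknlmnjmj
  rot[13] = mk$nhnlknlmnjmji
  rot[14] = k$nhnlknlmnjmjim
  rot[15] = $nhnlknlmnjmjimk
Sorted (with $ < everything):
  sorted[0] = $nhnlknlmnjmjimk  (last char: 'k')
  sorted[1] = hnlknlmnjmjimk$n  (last char: 'n')
  sorted[2] = imk$nhnlknlmnjmj  (last char: 'j')
  sorted[3] = jimk$nhnlknlmnjm  (last char: 'm')
  sorted[4] = jmjimk$nhnlknlmn  (last char: 'n')
  sorted[5] = k$nhnlknlmnjmjim  (last char: 'm')
  sorted[6] = knlmnjmjimk$nhnl  (last char: 'l')
  sorted[7] = lknlmnjmjimk$nhn  (last char: 'n')
  sorted[8] = lmnjmjimk$nhnlkn  (last char: 'n')
  sorted[9] = mjimk$nhnlknlmnj  (last char: 'j')
  sorted[10] = mk$nhnlknlmnjmji  (last char: 'i')
  sorted[11] = mnjmjimk$nhnlknl  (last char: 'l')
  sorted[12] = nhnlknlmnjmjimk$  (last char: '$')
  sorted[13] = njmjimk$nhnlknlm  (last char: 'm')
  sorted[14] = nlknlmnjmjimk$nh  (last char: 'h')
  sorted[15] = nlmnjmjimk$nhnlk  (last char: 'k')
Last column: knjmnmlnnjil$mhk
Original string S is at sorted index 12

Answer: knjmnmlnnjil$mhk
12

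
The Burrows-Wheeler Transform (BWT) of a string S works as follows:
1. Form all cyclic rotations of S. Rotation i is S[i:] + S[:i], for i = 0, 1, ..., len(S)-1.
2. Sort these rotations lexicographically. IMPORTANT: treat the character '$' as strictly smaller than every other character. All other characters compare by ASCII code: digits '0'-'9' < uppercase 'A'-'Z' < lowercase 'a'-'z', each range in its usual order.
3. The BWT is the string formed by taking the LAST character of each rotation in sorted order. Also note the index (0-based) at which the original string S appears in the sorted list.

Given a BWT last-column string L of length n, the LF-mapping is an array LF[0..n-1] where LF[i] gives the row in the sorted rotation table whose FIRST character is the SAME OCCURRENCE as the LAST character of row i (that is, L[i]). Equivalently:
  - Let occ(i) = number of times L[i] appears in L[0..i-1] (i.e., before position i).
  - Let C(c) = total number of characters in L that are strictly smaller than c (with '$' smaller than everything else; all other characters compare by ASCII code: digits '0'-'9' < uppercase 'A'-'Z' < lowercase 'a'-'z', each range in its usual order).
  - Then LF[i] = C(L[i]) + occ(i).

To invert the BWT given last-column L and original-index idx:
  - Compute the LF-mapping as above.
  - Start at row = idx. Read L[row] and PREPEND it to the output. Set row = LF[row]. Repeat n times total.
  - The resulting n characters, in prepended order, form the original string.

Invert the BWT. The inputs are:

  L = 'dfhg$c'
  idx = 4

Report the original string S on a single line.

Answer: gfchd$

Derivation:
LF mapping: 2 3 5 4 0 1
Walk LF starting at row 4, prepending L[row]:
  step 1: row=4, L[4]='$', prepend. Next row=LF[4]=0
  step 2: row=0, L[0]='d', prepend. Next row=LF[0]=2
  step 3: row=2, L[2]='h', prepend. Next row=LF[2]=5
  step 4: row=5, L[5]='c', prepend. Next row=LF[5]=1
  step 5: row=1, L[1]='f', prepend. Next row=LF[1]=3
  step 6: row=3, L[3]='g', prepend. Next row=LF[3]=4
Reversed output: gfchd$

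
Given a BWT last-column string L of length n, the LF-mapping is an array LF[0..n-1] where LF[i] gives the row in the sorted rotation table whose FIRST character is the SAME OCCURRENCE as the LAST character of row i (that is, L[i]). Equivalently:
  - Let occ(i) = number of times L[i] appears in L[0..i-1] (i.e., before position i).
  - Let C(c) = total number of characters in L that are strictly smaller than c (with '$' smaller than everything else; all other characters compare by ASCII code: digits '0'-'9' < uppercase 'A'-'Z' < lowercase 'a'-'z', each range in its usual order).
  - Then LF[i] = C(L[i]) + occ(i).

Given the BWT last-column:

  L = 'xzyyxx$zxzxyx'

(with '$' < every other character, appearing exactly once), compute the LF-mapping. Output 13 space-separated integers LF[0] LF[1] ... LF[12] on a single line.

Answer: 1 10 7 8 2 3 0 11 4 12 5 9 6

Derivation:
Char counts: '$':1, 'x':6, 'y':3, 'z':3
C (first-col start): C('$')=0, C('x')=1, C('y')=7, C('z')=10
L[0]='x': occ=0, LF[0]=C('x')+0=1+0=1
L[1]='z': occ=0, LF[1]=C('z')+0=10+0=10
L[2]='y': occ=0, LF[2]=C('y')+0=7+0=7
L[3]='y': occ=1, LF[3]=C('y')+1=7+1=8
L[4]='x': occ=1, LF[4]=C('x')+1=1+1=2
L[5]='x': occ=2, LF[5]=C('x')+2=1+2=3
L[6]='$': occ=0, LF[6]=C('$')+0=0+0=0
L[7]='z': occ=1, LF[7]=C('z')+1=10+1=11
L[8]='x': occ=3, LF[8]=C('x')+3=1+3=4
L[9]='z': occ=2, LF[9]=C('z')+2=10+2=12
L[10]='x': occ=4, LF[10]=C('x')+4=1+4=5
L[11]='y': occ=2, LF[11]=C('y')+2=7+2=9
L[12]='x': occ=5, LF[12]=C('x')+5=1+5=6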